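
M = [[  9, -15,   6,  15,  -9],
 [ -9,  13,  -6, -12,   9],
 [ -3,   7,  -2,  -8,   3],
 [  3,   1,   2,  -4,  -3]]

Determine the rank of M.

2

Row reduce to echelon form.
R2 ← R2 + R1: [0, -2, 0, 3, 0]
R3 ← R3 + (1/3)·R1: [0, 2, 0, -3, 0]
R4 ← R4 − (1/3)·R1: [0, 6, 0, -9, 0]
R3 ← R3 + R2: [0, 0, 0, 0, 0]
R4 ← R4 + (3)·R2: [0, 0, 0, 0, 0]
Echelon form has 2 nonzero rows, so rank(M) = 2.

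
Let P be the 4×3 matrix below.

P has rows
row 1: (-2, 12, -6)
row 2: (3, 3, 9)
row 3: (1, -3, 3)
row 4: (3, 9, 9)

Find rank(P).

2

Row reduce to echelon form.
R2 ← R2 + (3/2)·R1: [0, 21, 0]
R3 ← R3 + (1/2)·R1: [0, 3, 0]
R4 ← R4 + (3/2)·R1: [0, 27, 0]
R3 ← R3 − (1/7)·R2: [0, 0, 0]
R4 ← R4 − (9/7)·R2: [0, 0, 0]
Echelon form has 2 nonzero rows, so rank(P) = 2.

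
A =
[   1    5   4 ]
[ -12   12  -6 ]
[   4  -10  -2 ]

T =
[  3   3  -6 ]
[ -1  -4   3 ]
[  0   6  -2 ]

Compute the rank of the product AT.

2

First compute AT:
[[ -2,   7,   1],
 [-48, -120, 120],
 [ 22,  40, -50]]
Now row reduce the product.
R2 ← R2 − (24)·R1: [0, -288, 96]
R3 ← R3 + (11)·R1: [0, 117, -39]
R3 ← R3 + (13/32)·R2: [0, 0, 0]
2 nonzero rows, so rank(AT) = 2.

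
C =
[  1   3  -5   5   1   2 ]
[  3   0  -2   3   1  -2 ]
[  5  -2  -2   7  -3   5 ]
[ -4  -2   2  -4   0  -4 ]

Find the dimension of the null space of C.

2

Row reduce to echelon form.
R2 ← R2 − (3)·R1: [0, -9, 13, -12, -2, -8]
R3 ← R3 − (5)·R1: [0, -17, 23, -18, -8, -5]
R4 ← R4 + (4)·R1: [0, 10, -18, 16, 4, 4]
R3 ← R3 − (17/9)·R2: [0, 0, -14/9, 14/3, -38/9, 91/9]
R4 ← R4 + (10/9)·R2: [0, 0, -32/9, 8/3, 16/9, -44/9]
R4 ← R4 − (16/7)·R3: [0, 0, 0, -8, 80/7, -28]
4 nonzero rows, so rank(C) = 4.
C has 6 columns; by rank–nullity, nullity = 6 − 4 = 2.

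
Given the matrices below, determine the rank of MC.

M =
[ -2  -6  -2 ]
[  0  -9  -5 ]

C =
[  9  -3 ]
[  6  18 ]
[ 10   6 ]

First compute MC:
[[-74, -114],
 [-104, -192]]
Now row reduce the product.
R2 ← R2 − (52/37)·R1: [0, -1176/37]
2 nonzero rows, so rank(MC) = 2.

2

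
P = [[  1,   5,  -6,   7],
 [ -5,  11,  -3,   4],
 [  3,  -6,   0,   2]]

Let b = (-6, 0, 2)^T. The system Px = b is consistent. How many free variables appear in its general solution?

Row reduce the augmented matrix [P | b].
R2 ← R2 + (5)·R1: [0, 36, -33, 39, -30]
R3 ← R3 − (3)·R1: [0, -21, 18, -19, 20]
R3 ← R3 + (7/12)·R2: [0, 0, -5/4, 15/4, 5/2]
The echelon form has 3 nonzero rows, and every pivot lies in the first 4 columns, so rank(P) = rank([P|b]) = 3.
The system is consistent.
Free variables = (unknowns) − (rank) = 4 − 3 = 1.

1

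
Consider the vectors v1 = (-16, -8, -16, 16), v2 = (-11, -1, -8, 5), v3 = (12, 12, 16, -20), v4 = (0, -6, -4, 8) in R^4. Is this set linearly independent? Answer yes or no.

no

Form the matrix with these vectors as rows and row reduce.
R2 ← R2 − (11/16)·R1: [0, 9/2, 3, -6]
R3 ← R3 + (3/4)·R1: [0, 6, 4, -8]
R3 ← R3 − (4/3)·R2: [0, 0, 0, 0]
R4 ← R4 + (4/3)·R2: [0, 0, 0, 0]
2 nonzero rows, so the 4 vectors span a space of dimension 2.
Since 2 < 4, the vectors are linearly dependent.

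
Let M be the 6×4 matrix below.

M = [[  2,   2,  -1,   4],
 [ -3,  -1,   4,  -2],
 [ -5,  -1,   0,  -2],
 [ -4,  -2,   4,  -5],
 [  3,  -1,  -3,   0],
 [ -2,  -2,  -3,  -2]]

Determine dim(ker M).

Row reduce to echelon form.
R2 ← R2 + (3/2)·R1: [0, 2, 5/2, 4]
R3 ← R3 + (5/2)·R1: [0, 4, -5/2, 8]
R4 ← R4 + (2)·R1: [0, 2, 2, 3]
R5 ← R5 − (3/2)·R1: [0, -4, -3/2, -6]
R6 ← R6 + R1: [0, 0, -4, 2]
R3 ← R3 − (2)·R2: [0, 0, -15/2, 0]
R4 ← R4 − R2: [0, 0, -1/2, -1]
R5 ← R5 + (2)·R2: [0, 0, 7/2, 2]
R4 ← R4 − (1/15)·R3: [0, 0, 0, -1]
R5 ← R5 + (7/15)·R3: [0, 0, 0, 2]
R6 ← R6 − (8/15)·R3: [0, 0, 0, 2]
R5 ← R5 + (2)·R4: [0, 0, 0, 0]
R6 ← R6 + (2)·R4: [0, 0, 0, 0]
4 nonzero rows, so rank(M) = 4.
M has 4 columns; by rank–nullity, nullity = 4 − 4 = 0.

0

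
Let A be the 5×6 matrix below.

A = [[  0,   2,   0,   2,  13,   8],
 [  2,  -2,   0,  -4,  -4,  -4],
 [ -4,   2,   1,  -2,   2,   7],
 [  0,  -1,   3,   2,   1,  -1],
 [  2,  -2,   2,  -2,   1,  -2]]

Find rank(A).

4

Row reduce to echelon form.
Swap R1 ↔ R2
R3 ← R3 + (2)·R1: [0, -2, 1, -10, -6, -1]
R5 ← R5 − R1: [0, 0, 2, 2, 5, 2]
R3 ← R3 + R2: [0, 0, 1, -8, 7, 7]
R4 ← R4 + (1/2)·R2: [0, 0, 3, 3, 15/2, 3]
R4 ← R4 − (3)·R3: [0, 0, 0, 27, -27/2, -18]
R5 ← R5 − (2)·R3: [0, 0, 0, 18, -9, -12]
R5 ← R5 − (2/3)·R4: [0, 0, 0, 0, 0, 0]
Echelon form has 4 nonzero rows, so rank(A) = 4.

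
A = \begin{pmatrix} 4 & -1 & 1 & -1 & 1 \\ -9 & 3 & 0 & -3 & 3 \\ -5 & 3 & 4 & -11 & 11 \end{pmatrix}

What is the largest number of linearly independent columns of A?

Row reduce to echelon form.
R2 ← R2 + (9/4)·R1: [0, 3/4, 9/4, -21/4, 21/4]
R3 ← R3 + (5/4)·R1: [0, 7/4, 21/4, -49/4, 49/4]
R3 ← R3 − (7/3)·R2: [0, 0, 0, 0, 0]
Echelon form has 2 nonzero rows, so rank(A) = 2.
The rank gives the maximum number of linearly independent columns: 2.

2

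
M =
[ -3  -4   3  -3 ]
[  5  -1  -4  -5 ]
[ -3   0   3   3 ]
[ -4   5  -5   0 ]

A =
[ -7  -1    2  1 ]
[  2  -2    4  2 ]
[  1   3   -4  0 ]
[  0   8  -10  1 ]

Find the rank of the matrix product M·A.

3

First compute MA:
[[ 16,  -4,  -4, -14],
 [-41, -55,  72,  -2],
 [ 24,  36, -48,   0],
 [ 33, -21,  32,   6]]
Now row reduce the product.
R2 ← R2 + (41/16)·R1: [0, -261/4, 247/4, -303/8]
R3 ← R3 − (3/2)·R1: [0, 42, -42, 21]
R4 ← R4 − (33/16)·R1: [0, -51/4, 161/4, 279/8]
R3 ← R3 + (56/87)·R2: [0, 0, -196/87, -98/29]
R4 ← R4 − (17/87)·R2: [0, 0, 2452/87, 1226/29]
R4 ← R4 + (613/49)·R3: [0, 0, 0, 0]
3 nonzero rows, so rank(MA) = 3.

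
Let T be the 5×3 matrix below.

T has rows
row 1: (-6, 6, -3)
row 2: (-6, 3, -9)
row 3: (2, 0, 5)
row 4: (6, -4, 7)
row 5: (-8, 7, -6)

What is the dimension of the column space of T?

2

Row reduce to echelon form.
R2 ← R2 − R1: [0, -3, -6]
R3 ← R3 + (1/3)·R1: [0, 2, 4]
R4 ← R4 + R1: [0, 2, 4]
R5 ← R5 − (4/3)·R1: [0, -1, -2]
R3 ← R3 + (2/3)·R2: [0, 0, 0]
R4 ← R4 + (2/3)·R2: [0, 0, 0]
R5 ← R5 − (1/3)·R2: [0, 0, 0]
Echelon form has 2 nonzero rows, so rank(T) = 2.
The column space has dimension equal to the rank: 2.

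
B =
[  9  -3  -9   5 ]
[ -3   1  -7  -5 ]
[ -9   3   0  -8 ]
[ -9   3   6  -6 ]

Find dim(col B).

2

Row reduce to echelon form.
R2 ← R2 + (1/3)·R1: [0, 0, -10, -10/3]
R3 ← R3 + R1: [0, 0, -9, -3]
R4 ← R4 + R1: [0, 0, -3, -1]
R3 ← R3 − (9/10)·R2: [0, 0, 0, 0]
R4 ← R4 − (3/10)·R2: [0, 0, 0, 0]
Echelon form has 2 nonzero rows, so rank(B) = 2.
The column space has dimension equal to the rank: 2.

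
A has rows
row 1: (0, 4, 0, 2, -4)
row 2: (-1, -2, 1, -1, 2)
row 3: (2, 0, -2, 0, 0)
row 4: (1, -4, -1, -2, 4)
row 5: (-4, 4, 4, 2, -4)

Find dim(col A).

Row reduce to echelon form.
Swap R1 ↔ R2
R3 ← R3 + (2)·R1: [0, -4, 0, -2, 4]
R4 ← R4 + R1: [0, -6, 0, -3, 6]
R5 ← R5 − (4)·R1: [0, 12, 0, 6, -12]
R3 ← R3 + R2: [0, 0, 0, 0, 0]
R4 ← R4 + (3/2)·R2: [0, 0, 0, 0, 0]
R5 ← R5 − (3)·R2: [0, 0, 0, 0, 0]
Echelon form has 2 nonzero rows, so rank(A) = 2.
The column space has dimension equal to the rank: 2.

2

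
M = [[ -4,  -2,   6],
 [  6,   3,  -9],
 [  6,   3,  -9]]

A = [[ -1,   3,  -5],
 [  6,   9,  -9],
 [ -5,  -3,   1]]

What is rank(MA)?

First compute MA:
[[-38, -48,  44],
 [ 57,  72, -66],
 [ 57,  72, -66]]
Now row reduce the product.
R2 ← R2 + (3/2)·R1: [0, 0, 0]
R3 ← R3 + (3/2)·R1: [0, 0, 0]
1 nonzero row, so rank(MA) = 1.

1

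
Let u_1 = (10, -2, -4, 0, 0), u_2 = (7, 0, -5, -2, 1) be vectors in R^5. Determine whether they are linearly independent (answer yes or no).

yes

Form the matrix with these vectors as rows and row reduce.
R2 ← R2 − (7/10)·R1: [0, 7/5, -11/5, -2, 1]
2 nonzero rows, so the 2 vectors span a space of dimension 2.
Since 2 = 2, the vectors are linearly independent.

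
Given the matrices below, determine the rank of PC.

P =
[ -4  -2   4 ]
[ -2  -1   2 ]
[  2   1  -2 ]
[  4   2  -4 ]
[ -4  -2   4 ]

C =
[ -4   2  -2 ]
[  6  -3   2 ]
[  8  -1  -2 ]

1

First compute PC:
[[ 36,  -6,  -4],
 [ 18,  -3,  -2],
 [-18,   3,   2],
 [-36,   6,   4],
 [ 36,  -6,  -4]]
Now row reduce the product.
R2 ← R2 − (1/2)·R1: [0, 0, 0]
R3 ← R3 + (1/2)·R1: [0, 0, 0]
R4 ← R4 + R1: [0, 0, 0]
R5 ← R5 − R1: [0, 0, 0]
1 nonzero row, so rank(PC) = 1.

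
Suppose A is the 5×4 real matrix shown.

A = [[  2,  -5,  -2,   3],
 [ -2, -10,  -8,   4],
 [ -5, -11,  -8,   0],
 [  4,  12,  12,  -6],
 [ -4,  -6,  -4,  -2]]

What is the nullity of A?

1

Row reduce to echelon form.
R2 ← R2 + R1: [0, -15, -10, 7]
R3 ← R3 + (5/2)·R1: [0, -47/2, -13, 15/2]
R4 ← R4 − (2)·R1: [0, 22, 16, -12]
R5 ← R5 + (2)·R1: [0, -16, -8, 4]
R3 ← R3 − (47/30)·R2: [0, 0, 8/3, -52/15]
R4 ← R4 + (22/15)·R2: [0, 0, 4/3, -26/15]
R5 ← R5 − (16/15)·R2: [0, 0, 8/3, -52/15]
R4 ← R4 − (1/2)·R3: [0, 0, 0, 0]
R5 ← R5 − R3: [0, 0, 0, 0]
3 nonzero rows, so rank(A) = 3.
A has 4 columns; by rank–nullity, nullity = 4 − 3 = 1.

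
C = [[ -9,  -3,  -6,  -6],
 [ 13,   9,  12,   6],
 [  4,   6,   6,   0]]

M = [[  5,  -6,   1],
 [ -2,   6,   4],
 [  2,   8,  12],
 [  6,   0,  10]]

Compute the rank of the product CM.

2

First compute CM:
[[-87, -12, -153],
 [107,  72, 253],
 [ 20,  60, 100]]
Now row reduce the product.
R2 ← R2 + (107/87)·R1: [0, 1660/29, 1880/29]
R3 ← R3 + (20/87)·R1: [0, 1660/29, 1880/29]
R3 ← R3 − R2: [0, 0, 0]
2 nonzero rows, so rank(CM) = 2.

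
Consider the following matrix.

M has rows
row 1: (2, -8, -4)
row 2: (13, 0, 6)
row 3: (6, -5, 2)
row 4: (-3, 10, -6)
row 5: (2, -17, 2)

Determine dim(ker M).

Row reduce to echelon form.
R2 ← R2 − (13/2)·R1: [0, 52, 32]
R3 ← R3 − (3)·R1: [0, 19, 14]
R4 ← R4 + (3/2)·R1: [0, -2, -12]
R5 ← R5 − R1: [0, -9, 6]
R3 ← R3 − (19/52)·R2: [0, 0, 30/13]
R4 ← R4 + (1/26)·R2: [0, 0, -140/13]
R5 ← R5 + (9/52)·R2: [0, 0, 150/13]
R4 ← R4 + (14/3)·R3: [0, 0, 0]
R5 ← R5 − (5)·R3: [0, 0, 0]
3 nonzero rows, so rank(M) = 3.
M has 3 columns; by rank–nullity, nullity = 3 − 3 = 0.

0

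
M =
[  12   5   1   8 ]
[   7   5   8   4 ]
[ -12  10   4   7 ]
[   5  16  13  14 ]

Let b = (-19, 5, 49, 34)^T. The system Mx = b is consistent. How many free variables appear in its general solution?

1

Row reduce the augmented matrix [M | b].
R2 ← R2 − (7/12)·R1: [0, 25/12, 89/12, -2/3, 193/12]
R3 ← R3 + R1: [0, 15, 5, 15, 30]
R4 ← R4 − (5/12)·R1: [0, 167/12, 151/12, 32/3, 503/12]
R3 ← R3 − (36/5)·R2: [0, 0, -242/5, 99/5, -429/5]
R4 ← R4 − (167/25)·R2: [0, 0, -924/25, 378/25, -1638/25]
R4 ← R4 − (42/55)·R3: [0, 0, 0, 0, 0]
The echelon form has 3 nonzero rows, and every pivot lies in the first 4 columns, so rank(M) = rank([M|b]) = 3.
The system is consistent.
Free variables = (unknowns) − (rank) = 4 − 3 = 1.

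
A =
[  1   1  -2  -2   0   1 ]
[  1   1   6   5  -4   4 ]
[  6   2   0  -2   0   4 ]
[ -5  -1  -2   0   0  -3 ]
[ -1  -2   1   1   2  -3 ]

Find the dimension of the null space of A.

Row reduce to echelon form.
R2 ← R2 − R1: [0, 0, 8, 7, -4, 3]
R3 ← R3 − (6)·R1: [0, -4, 12, 10, 0, -2]
R4 ← R4 + (5)·R1: [0, 4, -12, -10, 0, 2]
R5 ← R5 + R1: [0, -1, -1, -1, 2, -2]
Swap R2 ↔ R3
R4 ← R4 + R2: [0, 0, 0, 0, 0, 0]
R5 ← R5 − (1/4)·R2: [0, 0, -4, -7/2, 2, -3/2]
R5 ← R5 + (1/2)·R3: [0, 0, 0, 0, 0, 0]
3 nonzero rows, so rank(A) = 3.
A has 6 columns; by rank–nullity, nullity = 6 − 3 = 3.

3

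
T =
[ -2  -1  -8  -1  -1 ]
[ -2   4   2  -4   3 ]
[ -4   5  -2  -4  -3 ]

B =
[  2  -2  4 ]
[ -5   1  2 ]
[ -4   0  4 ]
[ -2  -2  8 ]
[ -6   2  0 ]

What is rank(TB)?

2

First compute TB:
[[ 41,   3, -50],
 [-42,  22, -24],
 [  1,  15, -46]]
Now row reduce the product.
R2 ← R2 + (42/41)·R1: [0, 1028/41, -3084/41]
R3 ← R3 − (1/41)·R1: [0, 612/41, -1836/41]
R3 ← R3 − (153/257)·R2: [0, 0, 0]
2 nonzero rows, so rank(TB) = 2.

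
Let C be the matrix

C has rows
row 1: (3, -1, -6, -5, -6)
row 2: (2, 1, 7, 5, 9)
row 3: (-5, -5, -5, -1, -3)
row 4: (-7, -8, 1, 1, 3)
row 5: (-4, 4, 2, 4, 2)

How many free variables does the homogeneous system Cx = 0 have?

Row reduce to echelon form.
R2 ← R2 − (2/3)·R1: [0, 5/3, 11, 25/3, 13]
R3 ← R3 + (5/3)·R1: [0, -20/3, -15, -28/3, -13]
R4 ← R4 + (7/3)·R1: [0, -31/3, -13, -32/3, -11]
R5 ← R5 + (4/3)·R1: [0, 8/3, -6, -8/3, -6]
R3 ← R3 + (4)·R2: [0, 0, 29, 24, 39]
R4 ← R4 + (31/5)·R2: [0, 0, 276/5, 41, 348/5]
R5 ← R5 − (8/5)·R2: [0, 0, -118/5, -16, -134/5]
R4 ← R4 − (276/145)·R3: [0, 0, 0, -679/145, -672/145]
R5 ← R5 + (118/145)·R3: [0, 0, 0, 512/145, 716/145]
R5 ← R5 + (512/679)·R4: [0, 0, 0, 0, 140/97]
5 nonzero rows, so rank(C) = 5.
C has 5 columns; by rank–nullity, nullity = 5 − 5 = 0.

0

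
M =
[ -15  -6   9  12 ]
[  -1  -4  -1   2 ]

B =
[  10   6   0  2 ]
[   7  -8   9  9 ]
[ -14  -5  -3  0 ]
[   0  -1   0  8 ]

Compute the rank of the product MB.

2

First compute MB:
[[-318, -99, -81,  12],
 [-24,  29, -33, -22]]
Now row reduce the product.
R2 ← R2 − (4/53)·R1: [0, 1933/53, -1425/53, -1214/53]
2 nonzero rows, so rank(MB) = 2.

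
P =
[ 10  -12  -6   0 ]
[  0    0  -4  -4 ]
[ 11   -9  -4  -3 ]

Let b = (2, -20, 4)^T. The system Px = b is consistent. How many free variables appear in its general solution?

1

Row reduce the augmented matrix [P | b].
R3 ← R3 − (11/10)·R1: [0, 21/5, 13/5, -3, 9/5]
Swap R2 ↔ R3
The echelon form has 3 nonzero rows, and every pivot lies in the first 4 columns, so rank(P) = rank([P|b]) = 3.
The system is consistent.
Free variables = (unknowns) − (rank) = 4 − 3 = 1.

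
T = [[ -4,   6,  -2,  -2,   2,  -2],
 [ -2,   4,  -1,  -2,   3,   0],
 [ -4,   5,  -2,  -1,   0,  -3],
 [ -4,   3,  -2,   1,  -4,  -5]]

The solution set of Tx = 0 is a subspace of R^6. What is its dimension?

4

Row reduce to echelon form.
R2 ← R2 − (1/2)·R1: [0, 1, 0, -1, 2, 1]
R3 ← R3 − R1: [0, -1, 0, 1, -2, -1]
R4 ← R4 − R1: [0, -3, 0, 3, -6, -3]
R3 ← R3 + R2: [0, 0, 0, 0, 0, 0]
R4 ← R4 + (3)·R2: [0, 0, 0, 0, 0, 0]
2 nonzero rows, so rank(T) = 2.
T has 6 columns; by rank–nullity, nullity = 6 − 2 = 4.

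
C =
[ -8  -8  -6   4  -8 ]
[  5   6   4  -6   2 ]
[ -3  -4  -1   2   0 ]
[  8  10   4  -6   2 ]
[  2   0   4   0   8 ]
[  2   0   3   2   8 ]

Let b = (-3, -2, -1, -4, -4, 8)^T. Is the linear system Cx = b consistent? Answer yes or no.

Row reduce the augmented matrix [C | b].
R2 ← R2 + (5/8)·R1: [0, 1, 1/4, -7/2, -3, -31/8]
R3 ← R3 − (3/8)·R1: [0, -1, 5/4, 1/2, 3, 1/8]
R4 ← R4 + R1: [0, 2, -2, -2, -6, -7]
R5 ← R5 + (1/4)·R1: [0, -2, 5/2, 1, 6, -19/4]
R6 ← R6 + (1/4)·R1: [0, -2, 3/2, 3, 6, 29/4]
R3 ← R3 + R2: [0, 0, 3/2, -3, 0, -15/4]
R4 ← R4 − (2)·R2: [0, 0, -5/2, 5, 0, 3/4]
R5 ← R5 + (2)·R2: [0, 0, 3, -6, 0, -25/2]
R6 ← R6 + (2)·R2: [0, 0, 2, -4, 0, -1/2]
R4 ← R4 + (5/3)·R3: [0, 0, 0, 0, 0, -11/2]
R5 ← R5 − (2)·R3: [0, 0, 0, 0, 0, -5]
R6 ← R6 − (4/3)·R3: [0, 0, 0, 0, 0, 9/2]
R5 ← R5 − (10/11)·R4: [0, 0, 0, 0, 0, 0]
R6 ← R6 + (9/11)·R4: [0, 0, 0, 0, 0, 0]
The echelon form has 4 nonzero rows; the last pivot sits in the augmented column, so rank(C) = 3 but rank([C|b]) = 4.
Since the ranks differ, the system is inconsistent.

no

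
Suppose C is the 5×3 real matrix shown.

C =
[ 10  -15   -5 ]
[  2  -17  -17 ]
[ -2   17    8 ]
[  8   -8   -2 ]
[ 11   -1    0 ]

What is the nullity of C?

0

Row reduce to echelon form.
R2 ← R2 − (1/5)·R1: [0, -14, -16]
R3 ← R3 + (1/5)·R1: [0, 14, 7]
R4 ← R4 − (4/5)·R1: [0, 4, 2]
R5 ← R5 − (11/10)·R1: [0, 31/2, 11/2]
R3 ← R3 + R2: [0, 0, -9]
R4 ← R4 + (2/7)·R2: [0, 0, -18/7]
R5 ← R5 + (31/28)·R2: [0, 0, -171/14]
R4 ← R4 − (2/7)·R3: [0, 0, 0]
R5 ← R5 − (19/14)·R3: [0, 0, 0]
3 nonzero rows, so rank(C) = 3.
C has 3 columns; by rank–nullity, nullity = 3 − 3 = 0.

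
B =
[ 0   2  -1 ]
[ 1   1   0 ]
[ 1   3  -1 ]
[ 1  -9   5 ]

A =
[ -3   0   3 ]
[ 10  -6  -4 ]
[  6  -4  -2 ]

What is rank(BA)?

First compute BA:
[[ 14,  -8,  -6],
 [  7,  -6,  -1],
 [ 21, -14,  -7],
 [-63,  34,  29]]
Now row reduce the product.
R2 ← R2 − (1/2)·R1: [0, -2, 2]
R3 ← R3 − (3/2)·R1: [0, -2, 2]
R4 ← R4 + (9/2)·R1: [0, -2, 2]
R3 ← R3 − R2: [0, 0, 0]
R4 ← R4 − R2: [0, 0, 0]
2 nonzero rows, so rank(BA) = 2.

2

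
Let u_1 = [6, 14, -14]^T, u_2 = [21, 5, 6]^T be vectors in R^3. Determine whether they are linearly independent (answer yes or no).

yes

Form the matrix with these vectors as rows and row reduce.
R2 ← R2 − (7/2)·R1: [0, -44, 55]
2 nonzero rows, so the 2 vectors span a space of dimension 2.
Since 2 = 2, the vectors are linearly independent.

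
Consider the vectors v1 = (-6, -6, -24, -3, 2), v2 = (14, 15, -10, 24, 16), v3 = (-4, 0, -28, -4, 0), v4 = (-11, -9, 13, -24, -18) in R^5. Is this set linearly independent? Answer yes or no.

Form the matrix with these vectors as rows and row reduce.
R2 ← R2 + (7/3)·R1: [0, 1, -66, 17, 62/3]
R3 ← R3 − (2/3)·R1: [0, 4, -12, -2, -4/3]
R4 ← R4 − (11/6)·R1: [0, 2, 57, -37/2, -65/3]
R3 ← R3 − (4)·R2: [0, 0, 252, -70, -84]
R4 ← R4 − (2)·R2: [0, 0, 189, -105/2, -63]
R4 ← R4 − (3/4)·R3: [0, 0, 0, 0, 0]
3 nonzero rows, so the 4 vectors span a space of dimension 3.
Since 3 < 4, the vectors are linearly dependent.

no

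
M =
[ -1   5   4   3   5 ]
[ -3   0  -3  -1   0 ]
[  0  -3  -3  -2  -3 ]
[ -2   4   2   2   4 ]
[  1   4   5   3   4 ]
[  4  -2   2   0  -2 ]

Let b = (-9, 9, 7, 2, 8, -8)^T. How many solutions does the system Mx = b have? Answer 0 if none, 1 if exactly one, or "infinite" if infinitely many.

0

Row reduce the augmented matrix [M | b].
R2 ← R2 − (3)·R1: [0, -15, -15, -10, -15, 36]
R4 ← R4 − (2)·R1: [0, -6, -6, -4, -6, 20]
R5 ← R5 + R1: [0, 9, 9, 6, 9, -1]
R6 ← R6 + (4)·R1: [0, 18, 18, 12, 18, -44]
R3 ← R3 − (1/5)·R2: [0, 0, 0, 0, 0, -1/5]
R4 ← R4 − (2/5)·R2: [0, 0, 0, 0, 0, 28/5]
R5 ← R5 + (3/5)·R2: [0, 0, 0, 0, 0, 103/5]
R6 ← R6 + (6/5)·R2: [0, 0, 0, 0, 0, -4/5]
R4 ← R4 + (28)·R3: [0, 0, 0, 0, 0, 0]
R5 ← R5 + (103)·R3: [0, 0, 0, 0, 0, 0]
R6 ← R6 − (4)·R3: [0, 0, 0, 0, 0, 0]
The echelon form has 3 nonzero rows; the last pivot sits in the augmented column, so rank(M) = 2 but rank([M|b]) = 3.
Since the ranks differ, the system is inconsistent.
It has no solutions.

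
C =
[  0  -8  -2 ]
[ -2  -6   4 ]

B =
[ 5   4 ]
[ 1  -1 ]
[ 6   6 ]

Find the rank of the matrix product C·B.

2

First compute CB:
[[-20,  -4],
 [  8,  22]]
Now row reduce the product.
R2 ← R2 + (2/5)·R1: [0, 102/5]
2 nonzero rows, so rank(CB) = 2.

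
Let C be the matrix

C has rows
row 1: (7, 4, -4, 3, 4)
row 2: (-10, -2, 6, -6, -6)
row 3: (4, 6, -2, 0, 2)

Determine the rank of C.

2

Row reduce to echelon form.
R2 ← R2 + (10/7)·R1: [0, 26/7, 2/7, -12/7, -2/7]
R3 ← R3 − (4/7)·R1: [0, 26/7, 2/7, -12/7, -2/7]
R3 ← R3 − R2: [0, 0, 0, 0, 0]
Echelon form has 2 nonzero rows, so rank(C) = 2.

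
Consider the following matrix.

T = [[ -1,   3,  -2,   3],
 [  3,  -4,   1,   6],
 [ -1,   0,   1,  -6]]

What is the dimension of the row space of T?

2

Row reduce to echelon form.
R2 ← R2 + (3)·R1: [0, 5, -5, 15]
R3 ← R3 − R1: [0, -3, 3, -9]
R3 ← R3 + (3/5)·R2: [0, 0, 0, 0]
Echelon form has 2 nonzero rows, so rank(T) = 2.
The row space has dimension equal to the rank: 2.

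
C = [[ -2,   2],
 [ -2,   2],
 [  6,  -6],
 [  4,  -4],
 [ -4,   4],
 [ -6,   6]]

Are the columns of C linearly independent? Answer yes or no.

Row reduce C to echelon form.
R2 ← R2 − R1: [0, 0]
R3 ← R3 + (3)·R1: [0, 0]
R4 ← R4 + (2)·R1: [0, 0]
R5 ← R5 − (2)·R1: [0, 0]
R6 ← R6 − (3)·R1: [0, 0]
1 pivot among 2 columns.
Only 1 < 2 pivot columns, so the columns are linearly dependent.

no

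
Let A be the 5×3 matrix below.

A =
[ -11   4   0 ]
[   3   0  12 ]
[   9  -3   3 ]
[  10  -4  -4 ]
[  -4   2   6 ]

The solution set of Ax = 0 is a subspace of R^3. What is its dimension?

Row reduce to echelon form.
R2 ← R2 + (3/11)·R1: [0, 12/11, 12]
R3 ← R3 + (9/11)·R1: [0, 3/11, 3]
R4 ← R4 + (10/11)·R1: [0, -4/11, -4]
R5 ← R5 − (4/11)·R1: [0, 6/11, 6]
R3 ← R3 − (1/4)·R2: [0, 0, 0]
R4 ← R4 + (1/3)·R2: [0, 0, 0]
R5 ← R5 − (1/2)·R2: [0, 0, 0]
2 nonzero rows, so rank(A) = 2.
A has 3 columns; by rank–nullity, nullity = 3 − 2 = 1.

1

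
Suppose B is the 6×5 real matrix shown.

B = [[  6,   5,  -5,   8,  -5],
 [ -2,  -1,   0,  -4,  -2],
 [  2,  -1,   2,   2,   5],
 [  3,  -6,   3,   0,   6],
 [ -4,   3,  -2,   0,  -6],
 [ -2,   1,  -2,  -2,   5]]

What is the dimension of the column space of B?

5

Row reduce to echelon form.
R2 ← R2 + (1/3)·R1: [0, 2/3, -5/3, -4/3, -11/3]
R3 ← R3 − (1/3)·R1: [0, -8/3, 11/3, -2/3, 20/3]
R4 ← R4 − (1/2)·R1: [0, -17/2, 11/2, -4, 17/2]
R5 ← R5 + (2/3)·R1: [0, 19/3, -16/3, 16/3, -28/3]
R6 ← R6 + (1/3)·R1: [0, 8/3, -11/3, 2/3, 10/3]
R3 ← R3 + (4)·R2: [0, 0, -3, -6, -8]
R4 ← R4 + (51/4)·R2: [0, 0, -63/4, -21, -153/4]
R5 ← R5 − (19/2)·R2: [0, 0, 21/2, 18, 51/2]
R6 ← R6 − (4)·R2: [0, 0, 3, 6, 18]
R4 ← R4 − (21/4)·R3: [0, 0, 0, 21/2, 15/4]
R5 ← R5 + (7/2)·R3: [0, 0, 0, -3, -5/2]
R6 ← R6 + R3: [0, 0, 0, 0, 10]
R5 ← R5 + (2/7)·R4: [0, 0, 0, 0, -10/7]
R6 ← R6 + (7)·R5: [0, 0, 0, 0, 0]
Echelon form has 5 nonzero rows, so rank(B) = 5.
The column space has dimension equal to the rank: 5.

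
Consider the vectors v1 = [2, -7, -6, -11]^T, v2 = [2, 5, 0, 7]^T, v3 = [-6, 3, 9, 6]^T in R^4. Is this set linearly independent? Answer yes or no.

Form the matrix with these vectors as rows and row reduce.
R2 ← R2 − R1: [0, 12, 6, 18]
R3 ← R3 + (3)·R1: [0, -18, -9, -27]
R3 ← R3 + (3/2)·R2: [0, 0, 0, 0]
2 nonzero rows, so the 3 vectors span a space of dimension 2.
Since 2 < 3, the vectors are linearly dependent.

no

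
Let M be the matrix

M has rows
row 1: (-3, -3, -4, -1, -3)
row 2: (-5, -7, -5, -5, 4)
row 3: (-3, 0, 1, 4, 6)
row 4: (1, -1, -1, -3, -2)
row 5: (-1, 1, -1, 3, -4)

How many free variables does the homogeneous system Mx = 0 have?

2

Row reduce to echelon form.
R2 ← R2 − (5/3)·R1: [0, -2, 5/3, -10/3, 9]
R3 ← R3 − R1: [0, 3, 5, 5, 9]
R4 ← R4 + (1/3)·R1: [0, -2, -7/3, -10/3, -3]
R5 ← R5 − (1/3)·R1: [0, 2, 1/3, 10/3, -3]
R3 ← R3 + (3/2)·R2: [0, 0, 15/2, 0, 45/2]
R4 ← R4 − R2: [0, 0, -4, 0, -12]
R5 ← R5 + R2: [0, 0, 2, 0, 6]
R4 ← R4 + (8/15)·R3: [0, 0, 0, 0, 0]
R5 ← R5 − (4/15)·R3: [0, 0, 0, 0, 0]
3 nonzero rows, so rank(M) = 3.
M has 5 columns; by rank–nullity, nullity = 5 − 3 = 2.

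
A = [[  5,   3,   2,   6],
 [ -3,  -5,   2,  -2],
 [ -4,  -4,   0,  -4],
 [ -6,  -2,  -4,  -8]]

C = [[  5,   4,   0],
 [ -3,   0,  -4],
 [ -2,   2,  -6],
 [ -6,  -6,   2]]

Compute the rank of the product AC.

First compute AC:
[[-24, -12, -12],
 [  8,   4,   4],
 [ 16,   8,   8],
 [ 32,  16,  16]]
Now row reduce the product.
R2 ← R2 + (1/3)·R1: [0, 0, 0]
R3 ← R3 + (2/3)·R1: [0, 0, 0]
R4 ← R4 + (4/3)·R1: [0, 0, 0]
1 nonzero row, so rank(AC) = 1.

1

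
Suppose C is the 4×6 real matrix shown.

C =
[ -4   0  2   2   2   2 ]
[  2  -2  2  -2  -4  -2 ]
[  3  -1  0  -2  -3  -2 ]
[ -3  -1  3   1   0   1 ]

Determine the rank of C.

Row reduce to echelon form.
R2 ← R2 + (1/2)·R1: [0, -2, 3, -1, -3, -1]
R3 ← R3 + (3/4)·R1: [0, -1, 3/2, -1/2, -3/2, -1/2]
R4 ← R4 − (3/4)·R1: [0, -1, 3/2, -1/2, -3/2, -1/2]
R3 ← R3 − (1/2)·R2: [0, 0, 0, 0, 0, 0]
R4 ← R4 − (1/2)·R2: [0, 0, 0, 0, 0, 0]
Echelon form has 2 nonzero rows, so rank(C) = 2.

2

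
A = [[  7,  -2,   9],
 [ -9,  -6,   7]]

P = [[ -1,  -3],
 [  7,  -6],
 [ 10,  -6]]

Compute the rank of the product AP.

2

First compute AP:
[[ 69, -63],
 [ 37,  21]]
Now row reduce the product.
R2 ← R2 − (37/69)·R1: [0, 1260/23]
2 nonzero rows, so rank(AP) = 2.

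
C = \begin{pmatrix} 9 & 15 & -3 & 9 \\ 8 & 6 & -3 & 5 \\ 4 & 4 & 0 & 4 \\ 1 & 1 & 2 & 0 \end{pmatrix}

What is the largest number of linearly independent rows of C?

Row reduce to echelon form.
R2 ← R2 − (8/9)·R1: [0, -22/3, -1/3, -3]
R3 ← R3 − (4/9)·R1: [0, -8/3, 4/3, 0]
R4 ← R4 − (1/9)·R1: [0, -2/3, 7/3, -1]
R3 ← R3 − (4/11)·R2: [0, 0, 16/11, 12/11]
R4 ← R4 − (1/11)·R2: [0, 0, 26/11, -8/11]
R4 ← R4 − (13/8)·R3: [0, 0, 0, -5/2]
Echelon form has 4 nonzero rows, so rank(C) = 4.
The rank gives the maximum number of linearly independent rows: 4.

4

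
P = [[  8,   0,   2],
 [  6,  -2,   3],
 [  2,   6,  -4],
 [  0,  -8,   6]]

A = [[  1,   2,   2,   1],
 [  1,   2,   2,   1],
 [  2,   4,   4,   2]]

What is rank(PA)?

First compute PA:
[[ 12,  24,  24,  12],
 [ 10,  20,  20,  10],
 [  0,   0,   0,   0],
 [  4,   8,   8,   4]]
Now row reduce the product.
R2 ← R2 − (5/6)·R1: [0, 0, 0, 0]
R4 ← R4 − (1/3)·R1: [0, 0, 0, 0]
1 nonzero row, so rank(PA) = 1.

1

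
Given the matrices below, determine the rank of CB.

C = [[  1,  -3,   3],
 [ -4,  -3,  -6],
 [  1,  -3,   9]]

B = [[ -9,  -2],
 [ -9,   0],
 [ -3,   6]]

First compute CB:
[[  9,  16],
 [ 81, -28],
 [ -9,  52]]
Now row reduce the product.
R2 ← R2 − (9)·R1: [0, -172]
R3 ← R3 + R1: [0, 68]
R3 ← R3 + (17/43)·R2: [0, 0]
2 nonzero rows, so rank(CB) = 2.

2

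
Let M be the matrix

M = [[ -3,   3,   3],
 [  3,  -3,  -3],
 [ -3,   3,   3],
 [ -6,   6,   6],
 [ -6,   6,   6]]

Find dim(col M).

1

Row reduce to echelon form.
R2 ← R2 + R1: [0, 0, 0]
R3 ← R3 − R1: [0, 0, 0]
R4 ← R4 − (2)·R1: [0, 0, 0]
R5 ← R5 − (2)·R1: [0, 0, 0]
Echelon form has 1 nonzero row, so rank(M) = 1.
The column space has dimension equal to the rank: 1.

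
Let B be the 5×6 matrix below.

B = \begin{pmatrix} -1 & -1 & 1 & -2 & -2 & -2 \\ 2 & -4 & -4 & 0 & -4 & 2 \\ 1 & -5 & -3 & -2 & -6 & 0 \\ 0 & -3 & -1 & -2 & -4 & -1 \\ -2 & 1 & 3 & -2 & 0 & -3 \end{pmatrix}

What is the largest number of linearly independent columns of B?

2

Row reduce to echelon form.
R2 ← R2 + (2)·R1: [0, -6, -2, -4, -8, -2]
R3 ← R3 + R1: [0, -6, -2, -4, -8, -2]
R5 ← R5 − (2)·R1: [0, 3, 1, 2, 4, 1]
R3 ← R3 − R2: [0, 0, 0, 0, 0, 0]
R4 ← R4 − (1/2)·R2: [0, 0, 0, 0, 0, 0]
R5 ← R5 + (1/2)·R2: [0, 0, 0, 0, 0, 0]
Echelon form has 2 nonzero rows, so rank(B) = 2.
The rank gives the maximum number of linearly independent columns: 2.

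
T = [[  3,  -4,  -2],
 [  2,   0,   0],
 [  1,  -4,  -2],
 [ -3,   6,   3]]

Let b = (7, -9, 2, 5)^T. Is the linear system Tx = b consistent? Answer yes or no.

Row reduce the augmented matrix [T | b].
R2 ← R2 − (2/3)·R1: [0, 8/3, 4/3, -41/3]
R3 ← R3 − (1/3)·R1: [0, -8/3, -4/3, -1/3]
R4 ← R4 + R1: [0, 2, 1, 12]
R3 ← R3 + R2: [0, 0, 0, -14]
R4 ← R4 − (3/4)·R2: [0, 0, 0, 89/4]
R4 ← R4 + (89/56)·R3: [0, 0, 0, 0]
The echelon form has 3 nonzero rows; the last pivot sits in the augmented column, so rank(T) = 2 but rank([T|b]) = 3.
Since the ranks differ, the system is inconsistent.

no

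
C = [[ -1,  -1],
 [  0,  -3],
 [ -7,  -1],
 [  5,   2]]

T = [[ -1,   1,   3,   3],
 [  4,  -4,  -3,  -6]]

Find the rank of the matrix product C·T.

First compute CT:
[[ -3,   3,   0,   3],
 [-12,  12,   9,  18],
 [  3,  -3, -18, -15],
 [  3,  -3,   9,   3]]
Now row reduce the product.
R2 ← R2 − (4)·R1: [0, 0, 9, 6]
R3 ← R3 + R1: [0, 0, -18, -12]
R4 ← R4 + R1: [0, 0, 9, 6]
R3 ← R3 + (2)·R2: [0, 0, 0, 0]
R4 ← R4 − R2: [0, 0, 0, 0]
2 nonzero rows, so rank(CT) = 2.

2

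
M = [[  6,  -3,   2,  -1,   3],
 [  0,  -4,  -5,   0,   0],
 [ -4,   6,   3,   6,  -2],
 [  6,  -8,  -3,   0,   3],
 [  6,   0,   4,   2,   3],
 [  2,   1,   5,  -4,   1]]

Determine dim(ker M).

1

Row reduce to echelon form.
R3 ← R3 + (2/3)·R1: [0, 4, 13/3, 16/3, 0]
R4 ← R4 − R1: [0, -5, -5, 1, 0]
R5 ← R5 − R1: [0, 3, 2, 3, 0]
R6 ← R6 − (1/3)·R1: [0, 2, 13/3, -11/3, 0]
R3 ← R3 + R2: [0, 0, -2/3, 16/3, 0]
R4 ← R4 − (5/4)·R2: [0, 0, 5/4, 1, 0]
R5 ← R5 + (3/4)·R2: [0, 0, -7/4, 3, 0]
R6 ← R6 + (1/2)·R2: [0, 0, 11/6, -11/3, 0]
R4 ← R4 + (15/8)·R3: [0, 0, 0, 11, 0]
R5 ← R5 − (21/8)·R3: [0, 0, 0, -11, 0]
R6 ← R6 + (11/4)·R3: [0, 0, 0, 11, 0]
R5 ← R5 + R4: [0, 0, 0, 0, 0]
R6 ← R6 − R4: [0, 0, 0, 0, 0]
4 nonzero rows, so rank(M) = 4.
M has 5 columns; by rank–nullity, nullity = 5 − 4 = 1.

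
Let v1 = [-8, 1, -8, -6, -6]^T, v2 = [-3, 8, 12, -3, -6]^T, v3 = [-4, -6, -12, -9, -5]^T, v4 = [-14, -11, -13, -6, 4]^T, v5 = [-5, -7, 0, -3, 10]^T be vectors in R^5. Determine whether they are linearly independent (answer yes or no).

yes

Form the matrix with these vectors as rows and row reduce.
R2 ← R2 − (3/8)·R1: [0, 61/8, 15, -3/4, -15/4]
R3 ← R3 − (1/2)·R1: [0, -13/2, -8, -6, -2]
R4 ← R4 − (7/4)·R1: [0, -51/4, 1, 9/2, 29/2]
R5 ← R5 − (5/8)·R1: [0, -61/8, 5, 3/4, 55/4]
R3 ← R3 + (52/61)·R2: [0, 0, 292/61, -405/61, -317/61]
R4 ← R4 + (102/61)·R2: [0, 0, 1591/61, 198/61, 502/61]
R5 ← R5 + R2: [0, 0, 20, 0, 10]
R4 ← R4 − (1591/292)·R3: [0, 0, 0, 11511/292, 10671/292]
R5 ← R5 − (305/73)·R3: [0, 0, 0, 2025/73, 2315/73]
R5 ← R5 − (900/1279)·R4: [0, 0, 0, 0, 7670/1279]
5 nonzero rows, so the 5 vectors span a space of dimension 5.
Since 5 = 5, the vectors are linearly independent.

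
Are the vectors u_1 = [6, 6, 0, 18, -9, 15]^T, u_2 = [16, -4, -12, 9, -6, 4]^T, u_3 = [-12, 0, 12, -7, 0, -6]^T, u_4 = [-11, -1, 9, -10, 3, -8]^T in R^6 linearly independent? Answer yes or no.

no

Form the matrix with these vectors as rows and row reduce.
R2 ← R2 − (8/3)·R1: [0, -20, -12, -39, 18, -36]
R3 ← R3 + (2)·R1: [0, 12, 12, 29, -18, 24]
R4 ← R4 + (11/6)·R1: [0, 10, 9, 23, -27/2, 39/2]
R3 ← R3 + (3/5)·R2: [0, 0, 24/5, 28/5, -36/5, 12/5]
R4 ← R4 + (1/2)·R2: [0, 0, 3, 7/2, -9/2, 3/2]
R4 ← R4 − (5/8)·R3: [0, 0, 0, 0, 0, 0]
3 nonzero rows, so the 4 vectors span a space of dimension 3.
Since 3 < 4, the vectors are linearly dependent.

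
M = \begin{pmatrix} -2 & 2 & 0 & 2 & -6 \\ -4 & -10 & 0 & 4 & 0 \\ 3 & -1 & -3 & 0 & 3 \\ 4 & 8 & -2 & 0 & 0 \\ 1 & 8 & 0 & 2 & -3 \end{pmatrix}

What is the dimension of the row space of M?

Row reduce to echelon form.
R2 ← R2 − (2)·R1: [0, -14, 0, 0, 12]
R3 ← R3 + (3/2)·R1: [0, 2, -3, 3, -6]
R4 ← R4 + (2)·R1: [0, 12, -2, 4, -12]
R5 ← R5 + (1/2)·R1: [0, 9, 0, 3, -6]
R3 ← R3 + (1/7)·R2: [0, 0, -3, 3, -30/7]
R4 ← R4 + (6/7)·R2: [0, 0, -2, 4, -12/7]
R5 ← R5 + (9/14)·R2: [0, 0, 0, 3, 12/7]
R4 ← R4 − (2/3)·R3: [0, 0, 0, 2, 8/7]
R5 ← R5 − (3/2)·R4: [0, 0, 0, 0, 0]
Echelon form has 4 nonzero rows, so rank(M) = 4.
The row space has dimension equal to the rank: 4.

4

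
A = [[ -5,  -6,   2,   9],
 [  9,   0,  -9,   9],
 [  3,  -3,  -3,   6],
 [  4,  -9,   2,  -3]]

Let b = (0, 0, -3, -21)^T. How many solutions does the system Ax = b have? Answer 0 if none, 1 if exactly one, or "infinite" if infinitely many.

Row reduce the augmented matrix [A | b].
R2 ← R2 + (9/5)·R1: [0, -54/5, -27/5, 126/5, 0]
R3 ← R3 + (3/5)·R1: [0, -33/5, -9/5, 57/5, -3]
R4 ← R4 + (4/5)·R1: [0, -69/5, 18/5, 21/5, -21]
R3 ← R3 − (11/18)·R2: [0, 0, 3/2, -4, -3]
R4 ← R4 − (23/18)·R2: [0, 0, 21/2, -28, -21]
R4 ← R4 − (7)·R3: [0, 0, 0, 0, 0]
The echelon form has 3 nonzero rows, and every pivot lies in the first 4 columns, so rank(A) = rank([A|b]) = 3.
The system is consistent.
rank = 3 < 4 unknowns, so there are infinitely many solutions.

infinite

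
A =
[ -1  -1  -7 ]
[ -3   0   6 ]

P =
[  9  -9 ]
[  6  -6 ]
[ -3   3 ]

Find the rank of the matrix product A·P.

1

First compute AP:
[[  6,  -6],
 [-45,  45]]
Now row reduce the product.
R2 ← R2 + (15/2)·R1: [0, 0]
1 nonzero row, so rank(AP) = 1.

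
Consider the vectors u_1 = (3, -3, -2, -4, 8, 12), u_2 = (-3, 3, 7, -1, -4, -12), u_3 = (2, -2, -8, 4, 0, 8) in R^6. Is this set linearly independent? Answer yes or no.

no

Form the matrix with these vectors as rows and row reduce.
R2 ← R2 + R1: [0, 0, 5, -5, 4, 0]
R3 ← R3 − (2/3)·R1: [0, 0, -20/3, 20/3, -16/3, 0]
R3 ← R3 + (4/3)·R2: [0, 0, 0, 0, 0, 0]
2 nonzero rows, so the 3 vectors span a space of dimension 2.
Since 2 < 3, the vectors are linearly dependent.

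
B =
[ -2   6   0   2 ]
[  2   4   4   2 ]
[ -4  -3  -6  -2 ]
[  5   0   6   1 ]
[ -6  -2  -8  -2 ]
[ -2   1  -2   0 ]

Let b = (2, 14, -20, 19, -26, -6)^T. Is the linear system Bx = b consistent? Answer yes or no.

Row reduce the augmented matrix [B | b].
R2 ← R2 + R1: [0, 10, 4, 4, 16]
R3 ← R3 − (2)·R1: [0, -15, -6, -6, -24]
R4 ← R4 + (5/2)·R1: [0, 15, 6, 6, 24]
R5 ← R5 − (3)·R1: [0, -20, -8, -8, -32]
R6 ← R6 − R1: [0, -5, -2, -2, -8]
R3 ← R3 + (3/2)·R2: [0, 0, 0, 0, 0]
R4 ← R4 − (3/2)·R2: [0, 0, 0, 0, 0]
R5 ← R5 + (2)·R2: [0, 0, 0, 0, 0]
R6 ← R6 + (1/2)·R2: [0, 0, 0, 0, 0]
The echelon form has 2 nonzero rows, and every pivot lies in the first 4 columns, so rank(B) = rank([B|b]) = 2.
The system is consistent.

yes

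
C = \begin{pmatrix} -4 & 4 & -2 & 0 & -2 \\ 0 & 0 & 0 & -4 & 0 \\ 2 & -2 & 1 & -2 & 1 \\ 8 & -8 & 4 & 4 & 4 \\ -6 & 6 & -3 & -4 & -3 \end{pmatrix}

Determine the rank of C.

Row reduce to echelon form.
R3 ← R3 + (1/2)·R1: [0, 0, 0, -2, 0]
R4 ← R4 + (2)·R1: [0, 0, 0, 4, 0]
R5 ← R5 − (3/2)·R1: [0, 0, 0, -4, 0]
R3 ← R3 − (1/2)·R2: [0, 0, 0, 0, 0]
R4 ← R4 + R2: [0, 0, 0, 0, 0]
R5 ← R5 − R2: [0, 0, 0, 0, 0]
Echelon form has 2 nonzero rows, so rank(C) = 2.

2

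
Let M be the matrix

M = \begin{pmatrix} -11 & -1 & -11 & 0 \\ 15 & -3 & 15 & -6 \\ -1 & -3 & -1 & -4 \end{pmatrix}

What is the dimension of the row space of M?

Row reduce to echelon form.
R2 ← R2 + (15/11)·R1: [0, -48/11, 0, -6]
R3 ← R3 − (1/11)·R1: [0, -32/11, 0, -4]
R3 ← R3 − (2/3)·R2: [0, 0, 0, 0]
Echelon form has 2 nonzero rows, so rank(M) = 2.
The row space has dimension equal to the rank: 2.

2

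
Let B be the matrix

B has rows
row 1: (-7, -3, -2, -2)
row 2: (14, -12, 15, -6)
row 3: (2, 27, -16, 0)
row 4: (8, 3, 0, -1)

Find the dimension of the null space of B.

Row reduce to echelon form.
R2 ← R2 + (2)·R1: [0, -18, 11, -10]
R3 ← R3 + (2/7)·R1: [0, 183/7, -116/7, -4/7]
R4 ← R4 + (8/7)·R1: [0, -3/7, -16/7, -23/7]
R3 ← R3 + (61/42)·R2: [0, 0, -25/42, -317/21]
R4 ← R4 − (1/42)·R2: [0, 0, -107/42, -64/21]
R4 ← R4 − (107/25)·R3: [0, 0, 0, 1539/25]
4 nonzero rows, so rank(B) = 4.
B has 4 columns; by rank–nullity, nullity = 4 − 4 = 0.

0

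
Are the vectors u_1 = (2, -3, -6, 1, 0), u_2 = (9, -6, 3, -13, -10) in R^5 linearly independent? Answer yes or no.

yes

Form the matrix with these vectors as rows and row reduce.
R2 ← R2 − (9/2)·R1: [0, 15/2, 30, -35/2, -10]
2 nonzero rows, so the 2 vectors span a space of dimension 2.
Since 2 = 2, the vectors are linearly independent.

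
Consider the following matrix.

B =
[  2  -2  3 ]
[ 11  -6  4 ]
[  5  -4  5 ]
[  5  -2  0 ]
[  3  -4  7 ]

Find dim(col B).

Row reduce to echelon form.
R2 ← R2 − (11/2)·R1: [0, 5, -25/2]
R3 ← R3 − (5/2)·R1: [0, 1, -5/2]
R4 ← R4 − (5/2)·R1: [0, 3, -15/2]
R5 ← R5 − (3/2)·R1: [0, -1, 5/2]
R3 ← R3 − (1/5)·R2: [0, 0, 0]
R4 ← R4 − (3/5)·R2: [0, 0, 0]
R5 ← R5 + (1/5)·R2: [0, 0, 0]
Echelon form has 2 nonzero rows, so rank(B) = 2.
The column space has dimension equal to the rank: 2.

2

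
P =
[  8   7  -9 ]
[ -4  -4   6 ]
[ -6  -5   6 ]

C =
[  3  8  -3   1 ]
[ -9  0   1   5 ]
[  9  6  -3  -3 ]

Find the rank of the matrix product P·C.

First compute PC:
[[-120,  10,  10,  70],
 [ 78,   4, -10, -42],
 [ 81, -12,  -5, -49]]
Now row reduce the product.
R2 ← R2 + (13/20)·R1: [0, 21/2, -7/2, 7/2]
R3 ← R3 + (27/40)·R1: [0, -21/4, 7/4, -7/4]
R3 ← R3 + (1/2)·R2: [0, 0, 0, 0]
2 nonzero rows, so rank(PC) = 2.

2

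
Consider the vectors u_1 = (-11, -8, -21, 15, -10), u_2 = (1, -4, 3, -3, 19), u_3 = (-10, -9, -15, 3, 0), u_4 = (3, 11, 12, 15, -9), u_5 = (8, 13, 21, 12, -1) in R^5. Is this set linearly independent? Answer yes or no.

Form the matrix with these vectors as rows and row reduce.
R2 ← R2 + (1/11)·R1: [0, -52/11, 12/11, -18/11, 199/11]
R3 ← R3 − (10/11)·R1: [0, -19/11, 45/11, -117/11, 100/11]
R4 ← R4 + (3/11)·R1: [0, 97/11, 69/11, 210/11, -129/11]
R5 ← R5 + (8/11)·R1: [0, 79/11, 63/11, 252/11, -91/11]
R3 ← R3 − (19/52)·R2: [0, 0, 48/13, -261/26, 129/52]
R4 ← R4 + (97/52)·R2: [0, 0, 108/13, 417/26, 1145/52]
R5 ← R5 + (79/52)·R2: [0, 0, 96/13, 531/26, 999/52]
R4 ← R4 − (9/4)·R3: [0, 0, 0, 309/8, 263/16]
R5 ← R5 − (2)·R3: [0, 0, 0, 81/2, 57/4]
R5 ← R5 − (108/103)·R4: [0, 0, 0, 0, -615/206]
5 nonzero rows, so the 5 vectors span a space of dimension 5.
Since 5 = 5, the vectors are linearly independent.

yes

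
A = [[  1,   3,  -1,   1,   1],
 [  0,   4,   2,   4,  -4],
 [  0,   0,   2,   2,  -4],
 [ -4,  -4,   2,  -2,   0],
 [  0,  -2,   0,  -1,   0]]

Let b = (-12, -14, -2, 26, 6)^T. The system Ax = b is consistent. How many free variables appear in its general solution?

2

Row reduce the augmented matrix [A | b].
R4 ← R4 + (4)·R1: [0, 8, -2, 2, 4, -22]
R4 ← R4 − (2)·R2: [0, 0, -6, -6, 12, 6]
R5 ← R5 + (1/2)·R2: [0, 0, 1, 1, -2, -1]
R4 ← R4 + (3)·R3: [0, 0, 0, 0, 0, 0]
R5 ← R5 − (1/2)·R3: [0, 0, 0, 0, 0, 0]
The echelon form has 3 nonzero rows, and every pivot lies in the first 5 columns, so rank(A) = rank([A|b]) = 3.
The system is consistent.
Free variables = (unknowns) − (rank) = 5 − 3 = 2.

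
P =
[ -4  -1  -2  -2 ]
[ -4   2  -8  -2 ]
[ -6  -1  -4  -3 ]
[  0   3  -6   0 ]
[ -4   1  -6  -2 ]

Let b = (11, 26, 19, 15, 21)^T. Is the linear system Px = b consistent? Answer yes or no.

Row reduce the augmented matrix [P | b].
R2 ← R2 − R1: [0, 3, -6, 0, 15]
R3 ← R3 − (3/2)·R1: [0, 1/2, -1, 0, 5/2]
R5 ← R5 − R1: [0, 2, -4, 0, 10]
R3 ← R3 − (1/6)·R2: [0, 0, 0, 0, 0]
R4 ← R4 − R2: [0, 0, 0, 0, 0]
R5 ← R5 − (2/3)·R2: [0, 0, 0, 0, 0]
The echelon form has 2 nonzero rows, and every pivot lies in the first 4 columns, so rank(P) = rank([P|b]) = 2.
The system is consistent.

yes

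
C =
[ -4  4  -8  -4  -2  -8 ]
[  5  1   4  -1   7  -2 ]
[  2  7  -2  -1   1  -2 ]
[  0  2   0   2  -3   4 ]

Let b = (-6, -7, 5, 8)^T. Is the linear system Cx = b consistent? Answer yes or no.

Row reduce the augmented matrix [C | b].
R2 ← R2 + (5/4)·R1: [0, 6, -6, -6, 9/2, -12, -29/2]
R3 ← R3 + (1/2)·R1: [0, 9, -6, -3, 0, -6, 2]
R3 ← R3 − (3/2)·R2: [0, 0, 3, 6, -27/4, 12, 95/4]
R4 ← R4 − (1/3)·R2: [0, 0, 2, 4, -9/2, 8, 77/6]
R4 ← R4 − (2/3)·R3: [0, 0, 0, 0, 0, 0, -3]
The echelon form has 4 nonzero rows; the last pivot sits in the augmented column, so rank(C) = 3 but rank([C|b]) = 4.
Since the ranks differ, the system is inconsistent.

no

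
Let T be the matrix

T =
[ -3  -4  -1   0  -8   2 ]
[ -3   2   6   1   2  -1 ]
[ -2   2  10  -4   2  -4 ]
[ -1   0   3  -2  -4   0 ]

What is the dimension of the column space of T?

4

Row reduce to echelon form.
R2 ← R2 − R1: [0, 6, 7, 1, 10, -3]
R3 ← R3 − (2/3)·R1: [0, 14/3, 32/3, -4, 22/3, -16/3]
R4 ← R4 − (1/3)·R1: [0, 4/3, 10/3, -2, -4/3, -2/3]
R3 ← R3 − (7/9)·R2: [0, 0, 47/9, -43/9, -4/9, -3]
R4 ← R4 − (2/9)·R2: [0, 0, 16/9, -20/9, -32/9, 0]
R4 ← R4 − (16/47)·R3: [0, 0, 0, -28/47, -160/47, 48/47]
Echelon form has 4 nonzero rows, so rank(T) = 4.
The column space has dimension equal to the rank: 4.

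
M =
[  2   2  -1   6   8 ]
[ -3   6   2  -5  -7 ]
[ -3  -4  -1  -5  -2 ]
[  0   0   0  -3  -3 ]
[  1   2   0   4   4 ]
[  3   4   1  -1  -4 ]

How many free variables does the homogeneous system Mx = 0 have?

Row reduce to echelon form.
R2 ← R2 + (3/2)·R1: [0, 9, 1/2, 4, 5]
R3 ← R3 + (3/2)·R1: [0, -1, -5/2, 4, 10]
R5 ← R5 − (1/2)·R1: [0, 1, 1/2, 1, 0]
R6 ← R6 − (3/2)·R1: [0, 1, 5/2, -10, -16]
R3 ← R3 + (1/9)·R2: [0, 0, -22/9, 40/9, 95/9]
R5 ← R5 − (1/9)·R2: [0, 0, 4/9, 5/9, -5/9]
R6 ← R6 − (1/9)·R2: [0, 0, 22/9, -94/9, -149/9]
R5 ← R5 + (2/11)·R3: [0, 0, 0, 15/11, 15/11]
R6 ← R6 + R3: [0, 0, 0, -6, -6]
R5 ← R5 + (5/11)·R4: [0, 0, 0, 0, 0]
R6 ← R6 − (2)·R4: [0, 0, 0, 0, 0]
4 nonzero rows, so rank(M) = 4.
M has 5 columns; by rank–nullity, nullity = 5 − 4 = 1.

1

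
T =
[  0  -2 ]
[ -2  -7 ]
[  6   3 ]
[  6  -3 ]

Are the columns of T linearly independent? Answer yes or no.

Row reduce T to echelon form.
Swap R1 ↔ R2
R3 ← R3 + (3)·R1: [0, -18]
R4 ← R4 + (3)·R1: [0, -24]
R3 ← R3 − (9)·R2: [0, 0]
R4 ← R4 − (12)·R2: [0, 0]
2 pivots among 2 columns.
Every column is a pivot column, so the columns are linearly independent.

yes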